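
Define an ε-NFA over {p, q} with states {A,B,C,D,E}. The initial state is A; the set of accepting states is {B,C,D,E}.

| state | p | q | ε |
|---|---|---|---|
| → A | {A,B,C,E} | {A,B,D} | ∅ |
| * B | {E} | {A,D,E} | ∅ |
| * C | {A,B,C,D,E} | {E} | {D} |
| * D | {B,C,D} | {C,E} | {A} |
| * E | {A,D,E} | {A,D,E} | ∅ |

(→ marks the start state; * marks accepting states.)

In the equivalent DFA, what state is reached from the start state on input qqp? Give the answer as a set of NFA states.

{A,B,C,D,E}

Start: {A}.
δ(A,q) = {A,B,D}.
Union: {A,B,D}.
After q: {A,B,D}.
δ(A,q) = {A,B,D}; δ(B,q) = {A,D,E}; δ(D,q) = {C,E}.
Union: {A,B,C,D,E}.
After q: {A,B,C,D,E}.
δ(A,p) = {A,B,C,E}; δ(B,p) = {E}; δ(C,p) = {A,B,C,D,E}; δ(D,p) = {B,C,D}; δ(E,p) = {A,D,E}.
Union: {A,B,C,D,E}.
After p: {A,B,C,D,E}.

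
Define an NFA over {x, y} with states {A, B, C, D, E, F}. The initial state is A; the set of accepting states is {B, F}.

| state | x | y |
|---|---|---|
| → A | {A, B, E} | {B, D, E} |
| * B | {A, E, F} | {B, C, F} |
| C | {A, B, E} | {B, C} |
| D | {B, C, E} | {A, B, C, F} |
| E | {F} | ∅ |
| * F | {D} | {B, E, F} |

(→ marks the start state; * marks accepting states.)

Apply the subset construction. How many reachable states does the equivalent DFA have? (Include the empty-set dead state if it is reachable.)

Start state of the DFA: {A}.
{A} --x--> {A, B, E}  [new]
{A} --y--> {B, D, E}  [new]
{A, B, E} --x--> {A, B, E, F}  [new]
{A, B, E} --y--> {B, C, D, E, F}  [new]
{B, D, E} --x--> {A, B, C, E, F}  [new]
{B, D, E} --y--> {A, B, C, F}  [new]
{A, B, E, F} --x--> {A, B, D, E, F}  [new]
{A, B, E, F} --y--> {B, C, D, E, F}  [seen]
{B, C, D, E, F} --x--> {A, B, C, D, E, F}  [new]
{B, C, D, E, F} --y--> {A, B, C, E, F}  [seen]
{A, B, C, E, F} --x--> {A, B, D, E, F}  [seen]
{A, B, C, E, F} --y--> {B, C, D, E, F}  [seen]
{A, B, C, F} --x--> {A, B, D, E, F}  [seen]
{A, B, C, F} --y--> {B, C, D, E, F}  [seen]
{A, B, D, E, F} --x--> {A, B, C, D, E, F}  [seen]
{A, B, D, E, F} --y--> {A, B, C, D, E, F}  [seen]
{A, B, C, D, E, F} --x--> {A, B, C, D, E, F}  [seen]
{A, B, C, D, E, F} --y--> {A, B, C, D, E, F}  [seen]
Reachable DFA states: {A}, {A, B, E}, {B, D, E}, {A, B, E, F}, {B, C, D, E, F}, {A, B, C, E, F}, {A, B, C, F}, {A, B, D, E, F}, {A, B, C, D, E, F}.

9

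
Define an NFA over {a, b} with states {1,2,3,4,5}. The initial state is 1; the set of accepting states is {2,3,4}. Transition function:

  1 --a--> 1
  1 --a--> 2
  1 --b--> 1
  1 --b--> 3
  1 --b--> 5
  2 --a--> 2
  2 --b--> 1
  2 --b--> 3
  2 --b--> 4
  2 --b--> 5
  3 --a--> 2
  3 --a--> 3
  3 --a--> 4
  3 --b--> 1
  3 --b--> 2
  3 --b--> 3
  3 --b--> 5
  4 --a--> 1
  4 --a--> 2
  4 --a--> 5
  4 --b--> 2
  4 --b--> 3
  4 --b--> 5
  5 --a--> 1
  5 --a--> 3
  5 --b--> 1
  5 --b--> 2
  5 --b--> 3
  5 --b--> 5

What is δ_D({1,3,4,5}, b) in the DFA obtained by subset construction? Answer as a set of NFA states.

{1,2,3,5}

δ(1,b) = {1,3,5}; δ(3,b) = {1,2,3,5}; δ(4,b) = {2,3,5}; δ(5,b) = {1,2,3,5}.
Union: {1,2,3,5}.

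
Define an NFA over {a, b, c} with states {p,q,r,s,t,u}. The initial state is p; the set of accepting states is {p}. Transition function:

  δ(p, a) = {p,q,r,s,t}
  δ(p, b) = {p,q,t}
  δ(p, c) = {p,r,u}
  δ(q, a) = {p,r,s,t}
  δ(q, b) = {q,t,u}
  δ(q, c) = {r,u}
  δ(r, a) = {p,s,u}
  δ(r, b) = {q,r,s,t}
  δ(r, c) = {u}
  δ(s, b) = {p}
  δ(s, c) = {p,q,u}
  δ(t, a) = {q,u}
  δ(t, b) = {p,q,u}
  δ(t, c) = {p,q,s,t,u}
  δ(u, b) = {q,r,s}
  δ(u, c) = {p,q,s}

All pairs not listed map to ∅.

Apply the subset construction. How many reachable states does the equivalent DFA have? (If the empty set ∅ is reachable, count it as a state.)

7

Start state of the DFA: {p}.
{p} --a--> {p,q,r,s,t}  [new]
{p} --b--> {p,q,t}  [new]
{p} --c--> {p,r,u}  [new]
{p,q,r,s,t} --a--> {p,q,r,s,t,u}  [new]
{p,q,r,s,t} --b--> {p,q,r,s,t,u}  [seen]
{p,q,r,s,t} --c--> {p,q,r,s,t,u}  [seen]
{p,q,t} --a--> {p,q,r,s,t,u}  [seen]
{p,q,t} --b--> {p,q,t,u}  [new]
{p,q,t} --c--> {p,q,r,s,t,u}  [seen]
{p,r,u} --a--> {p,q,r,s,t,u}  [seen]
{p,r,u} --b--> {p,q,r,s,t}  [seen]
{p,r,u} --c--> {p,q,r,s,u}  [new]
{p,q,r,s,t,u} --a--> {p,q,r,s,t,u}  [seen]
{p,q,r,s,t,u} --b--> {p,q,r,s,t,u}  [seen]
{p,q,r,s,t,u} --c--> {p,q,r,s,t,u}  [seen]
{p,q,t,u} --a--> {p,q,r,s,t,u}  [seen]
{p,q,t,u} --b--> {p,q,r,s,t,u}  [seen]
{p,q,t,u} --c--> {p,q,r,s,t,u}  [seen]
{p,q,r,s,u} --a--> {p,q,r,s,t,u}  [seen]
{p,q,r,s,u} --b--> {p,q,r,s,t,u}  [seen]
{p,q,r,s,u} --c--> {p,q,r,s,u}  [seen]
Reachable DFA states: {p}, {p,q,r,s,t}, {p,q,t}, {p,r,u}, {p,q,r,s,t,u}, {p,q,t,u}, {p,q,r,s,u}.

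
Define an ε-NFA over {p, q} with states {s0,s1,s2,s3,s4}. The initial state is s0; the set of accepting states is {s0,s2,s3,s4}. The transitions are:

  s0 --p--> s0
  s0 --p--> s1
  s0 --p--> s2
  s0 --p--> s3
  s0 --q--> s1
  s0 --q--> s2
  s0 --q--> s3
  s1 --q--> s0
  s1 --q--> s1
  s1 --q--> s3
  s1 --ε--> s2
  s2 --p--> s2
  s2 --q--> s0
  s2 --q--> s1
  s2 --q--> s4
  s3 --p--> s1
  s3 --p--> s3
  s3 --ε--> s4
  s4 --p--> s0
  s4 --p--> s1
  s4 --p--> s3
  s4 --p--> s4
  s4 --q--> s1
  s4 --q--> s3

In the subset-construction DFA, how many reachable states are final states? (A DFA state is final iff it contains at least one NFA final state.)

3

Start state of the DFA: {s0} (ε-closure of the NFA start).
{s0} --p--> {s0,s1,s2,s3,s4}  [new]
{s0} --q--> {s1,s2,s3,s4}  [new]
{s0,s1,s2,s3,s4} --p--> {s0,s1,s2,s3,s4}  [seen]
{s0,s1,s2,s3,s4} --q--> {s0,s1,s2,s3,s4}  [seen]
{s1,s2,s3,s4} --p--> {s0,s1,s2,s3,s4}  [seen]
{s1,s2,s3,s4} --q--> {s0,s1,s2,s3,s4}  [seen]
Reachable DFA states: {s0}, {s0,s1,s2,s3,s4}, {s1,s2,s3,s4}.
Accepting DFA states (contain an NFA accepting state): {s0}, {s0,s1,s2,s3,s4}, {s1,s2,s3,s4}.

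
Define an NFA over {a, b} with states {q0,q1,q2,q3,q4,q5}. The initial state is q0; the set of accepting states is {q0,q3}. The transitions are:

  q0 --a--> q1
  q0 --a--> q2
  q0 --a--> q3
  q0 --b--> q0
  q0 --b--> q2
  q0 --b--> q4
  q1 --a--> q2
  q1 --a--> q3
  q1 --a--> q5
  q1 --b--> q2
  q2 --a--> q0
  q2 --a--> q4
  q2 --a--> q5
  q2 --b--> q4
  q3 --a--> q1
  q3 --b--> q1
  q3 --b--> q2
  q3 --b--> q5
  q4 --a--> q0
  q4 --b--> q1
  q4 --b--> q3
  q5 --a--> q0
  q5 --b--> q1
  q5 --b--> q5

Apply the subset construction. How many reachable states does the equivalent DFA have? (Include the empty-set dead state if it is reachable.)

8

Start state of the DFA: {q0}.
{q0} --a--> {q1,q2,q3}  [new]
{q0} --b--> {q0,q2,q4}  [new]
{q1,q2,q3} --a--> {q0,q1,q2,q3,q4,q5}  [new]
{q1,q2,q3} --b--> {q1,q2,q4,q5}  [new]
{q0,q2,q4} --a--> {q0,q1,q2,q3,q4,q5}  [seen]
{q0,q2,q4} --b--> {q0,q1,q2,q3,q4}  [new]
{q0,q1,q2,q3,q4,q5} --a--> {q0,q1,q2,q3,q4,q5}  [seen]
{q0,q1,q2,q3,q4,q5} --b--> {q0,q1,q2,q3,q4,q5}  [seen]
{q1,q2,q4,q5} --a--> {q0,q2,q3,q4,q5}  [new]
{q1,q2,q4,q5} --b--> {q1,q2,q3,q4,q5}  [new]
{q0,q1,q2,q3,q4} --a--> {q0,q1,q2,q3,q4,q5}  [seen]
{q0,q1,q2,q3,q4} --b--> {q0,q1,q2,q3,q4,q5}  [seen]
{q0,q2,q3,q4,q5} --a--> {q0,q1,q2,q3,q4,q5}  [seen]
{q0,q2,q3,q4,q5} --b--> {q0,q1,q2,q3,q4,q5}  [seen]
{q1,q2,q3,q4,q5} --a--> {q0,q1,q2,q3,q4,q5}  [seen]
{q1,q2,q3,q4,q5} --b--> {q1,q2,q3,q4,q5}  [seen]
Reachable DFA states: {q0}, {q1,q2,q3}, {q0,q2,q4}, {q0,q1,q2,q3,q4,q5}, {q1,q2,q4,q5}, {q0,q1,q2,q3,q4}, {q0,q2,q3,q4,q5}, {q1,q2,q3,q4,q5}.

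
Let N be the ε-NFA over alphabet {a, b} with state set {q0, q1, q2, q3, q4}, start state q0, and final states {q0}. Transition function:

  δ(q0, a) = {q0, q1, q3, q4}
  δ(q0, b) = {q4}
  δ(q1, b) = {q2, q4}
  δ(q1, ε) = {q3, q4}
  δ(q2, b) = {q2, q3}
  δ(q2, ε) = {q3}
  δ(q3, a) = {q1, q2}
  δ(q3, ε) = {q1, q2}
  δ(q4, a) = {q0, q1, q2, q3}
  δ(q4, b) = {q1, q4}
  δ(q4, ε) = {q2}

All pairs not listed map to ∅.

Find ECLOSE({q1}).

{q1, q2, q3, q4}

Begin with {q1}.
q1 →ε {q3, q4}; add q3, q4.
q4 →ε {q2}; add q2.
ε-closure = {q1, q2, q3, q4}.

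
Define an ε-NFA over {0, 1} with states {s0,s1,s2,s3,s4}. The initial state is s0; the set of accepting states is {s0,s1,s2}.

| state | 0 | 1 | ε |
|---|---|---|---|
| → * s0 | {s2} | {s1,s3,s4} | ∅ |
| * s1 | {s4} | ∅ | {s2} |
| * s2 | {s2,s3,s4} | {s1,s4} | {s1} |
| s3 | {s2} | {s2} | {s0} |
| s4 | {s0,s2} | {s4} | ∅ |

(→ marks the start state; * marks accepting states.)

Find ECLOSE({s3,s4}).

{s0,s3,s4}

Begin with {s3,s4}.
s3 →ε {s0}; add s0.
ε-closure = {s0,s3,s4}.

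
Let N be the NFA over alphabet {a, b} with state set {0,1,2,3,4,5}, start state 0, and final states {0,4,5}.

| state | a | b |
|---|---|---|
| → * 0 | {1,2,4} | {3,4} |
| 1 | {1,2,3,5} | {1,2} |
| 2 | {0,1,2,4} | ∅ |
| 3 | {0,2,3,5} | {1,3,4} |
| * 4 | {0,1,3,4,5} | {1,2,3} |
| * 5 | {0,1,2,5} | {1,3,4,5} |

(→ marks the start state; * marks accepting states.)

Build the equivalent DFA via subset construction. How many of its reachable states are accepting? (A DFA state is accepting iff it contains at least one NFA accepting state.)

6

Start state of the DFA: {0}.
{0} --a--> {1,2,4}  [new]
{0} --b--> {3,4}  [new]
{1,2,4} --a--> {0,1,2,3,4,5}  [new]
{1,2,4} --b--> {1,2,3}  [new]
{3,4} --a--> {0,1,2,3,4,5}  [seen]
{3,4} --b--> {1,2,3,4}  [new]
{0,1,2,3,4,5} --a--> {0,1,2,3,4,5}  [seen]
{0,1,2,3,4,5} --b--> {1,2,3,4,5}  [new]
{1,2,3} --a--> {0,1,2,3,4,5}  [seen]
{1,2,3} --b--> {1,2,3,4}  [seen]
{1,2,3,4} --a--> {0,1,2,3,4,5}  [seen]
{1,2,3,4} --b--> {1,2,3,4}  [seen]
{1,2,3,4,5} --a--> {0,1,2,3,4,5}  [seen]
{1,2,3,4,5} --b--> {1,2,3,4,5}  [seen]
Reachable DFA states: {0}, {1,2,4}, {3,4}, {0,1,2,3,4,5}, {1,2,3}, {1,2,3,4}, {1,2,3,4,5}.
Accepting DFA states (contain an NFA accepting state): {0}, {1,2,4}, {3,4}, {0,1,2,3,4,5}, {1,2,3,4}, {1,2,3,4,5}.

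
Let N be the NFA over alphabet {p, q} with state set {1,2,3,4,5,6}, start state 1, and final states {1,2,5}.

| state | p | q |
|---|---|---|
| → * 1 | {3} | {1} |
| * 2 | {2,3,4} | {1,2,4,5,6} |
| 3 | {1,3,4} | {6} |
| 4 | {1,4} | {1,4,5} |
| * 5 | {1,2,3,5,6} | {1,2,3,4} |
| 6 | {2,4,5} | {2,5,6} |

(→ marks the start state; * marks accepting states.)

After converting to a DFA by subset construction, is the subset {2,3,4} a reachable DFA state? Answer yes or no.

Start state of the DFA: {1}.
{1} --p--> {3}  [new]
{1} --q--> {1}  [seen]
{3} --p--> {1,3,4}  [new]
{3} --q--> {6}  [new]
{1,3,4} --p--> {1,3,4}  [seen]
{1,3,4} --q--> {1,4,5,6}  [new]
{6} --p--> {2,4,5}  [new]
{6} --q--> {2,5,6}  [new]
{1,4,5,6} --p--> {1,2,3,4,5,6}  [new]
{1,4,5,6} --q--> {1,2,3,4,5,6}  [seen]
{2,4,5} --p--> {1,2,3,4,5,6}  [seen]
{2,4,5} --q--> {1,2,3,4,5,6}  [seen]
{2,5,6} --p--> {1,2,3,4,5,6}  [seen]
{2,5,6} --q--> {1,2,3,4,5,6}  [seen]
{1,2,3,4,5,6} --p--> {1,2,3,4,5,6}  [seen]
{1,2,3,4,5,6} --q--> {1,2,3,4,5,6}  [seen]
Reachable DFA states: {1}, {3}, {1,3,4}, {6}, {1,4,5,6}, {2,4,5}, {2,5,6}, {1,2,3,4,5,6}.
{2,3,4} is not among them.

no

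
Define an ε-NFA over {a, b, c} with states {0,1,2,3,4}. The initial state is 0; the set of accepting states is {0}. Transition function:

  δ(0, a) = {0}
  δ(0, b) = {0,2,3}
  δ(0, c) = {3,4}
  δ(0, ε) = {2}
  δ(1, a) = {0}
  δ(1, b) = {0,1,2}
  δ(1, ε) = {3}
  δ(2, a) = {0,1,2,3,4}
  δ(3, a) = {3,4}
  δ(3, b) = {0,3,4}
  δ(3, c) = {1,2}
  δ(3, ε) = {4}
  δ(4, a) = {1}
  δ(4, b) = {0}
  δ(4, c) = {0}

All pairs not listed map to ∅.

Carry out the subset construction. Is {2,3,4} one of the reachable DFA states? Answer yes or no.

no

Start state of the DFA: {0,2} (ε-closure of the NFA start).
{0,2} --a--> {0,1,2,3,4}  [new]
{0,2} --b--> {0,2,3,4}  [new]
{0,2} --c--> {3,4}  [new]
{0,1,2,3,4} --a--> {0,1,2,3,4}  [seen]
{0,1,2,3,4} --b--> {0,1,2,3,4}  [seen]
{0,1,2,3,4} --c--> {0,1,2,3,4}  [seen]
{0,2,3,4} --a--> {0,1,2,3,4}  [seen]
{0,2,3,4} --b--> {0,2,3,4}  [seen]
{0,2,3,4} --c--> {0,1,2,3,4}  [seen]
{3,4} --a--> {1,3,4}  [new]
{3,4} --b--> {0,2,3,4}  [seen]
{3,4} --c--> {0,1,2,3,4}  [seen]
{1,3,4} --a--> {0,1,2,3,4}  [seen]
{1,3,4} --b--> {0,1,2,3,4}  [seen]
{1,3,4} --c--> {0,1,2,3,4}  [seen]
Reachable DFA states: {0,2}, {0,1,2,3,4}, {0,2,3,4}, {3,4}, {1,3,4}.
{2,3,4} is not among them.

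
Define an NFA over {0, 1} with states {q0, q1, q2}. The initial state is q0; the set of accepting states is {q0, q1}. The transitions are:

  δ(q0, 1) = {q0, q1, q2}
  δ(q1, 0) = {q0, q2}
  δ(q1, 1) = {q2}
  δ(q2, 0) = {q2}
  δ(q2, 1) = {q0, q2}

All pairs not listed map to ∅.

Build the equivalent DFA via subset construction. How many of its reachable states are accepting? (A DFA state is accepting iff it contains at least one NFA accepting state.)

3

Start state of the DFA: {q0}.
{q0} --0--> ∅  [new]
{q0} --1--> {q0, q1, q2}  [new]
∅ --0--> ∅  [seen]
∅ --1--> ∅  [seen]
{q0, q1, q2} --0--> {q0, q2}  [new]
{q0, q1, q2} --1--> {q0, q1, q2}  [seen]
{q0, q2} --0--> {q2}  [new]
{q0, q2} --1--> {q0, q1, q2}  [seen]
{q2} --0--> {q2}  [seen]
{q2} --1--> {q0, q2}  [seen]
Reachable DFA states: {q0}, ∅, {q0, q1, q2}, {q0, q2}, {q2}.
Accepting DFA states (contain an NFA accepting state): {q0}, {q0, q1, q2}, {q0, q2}.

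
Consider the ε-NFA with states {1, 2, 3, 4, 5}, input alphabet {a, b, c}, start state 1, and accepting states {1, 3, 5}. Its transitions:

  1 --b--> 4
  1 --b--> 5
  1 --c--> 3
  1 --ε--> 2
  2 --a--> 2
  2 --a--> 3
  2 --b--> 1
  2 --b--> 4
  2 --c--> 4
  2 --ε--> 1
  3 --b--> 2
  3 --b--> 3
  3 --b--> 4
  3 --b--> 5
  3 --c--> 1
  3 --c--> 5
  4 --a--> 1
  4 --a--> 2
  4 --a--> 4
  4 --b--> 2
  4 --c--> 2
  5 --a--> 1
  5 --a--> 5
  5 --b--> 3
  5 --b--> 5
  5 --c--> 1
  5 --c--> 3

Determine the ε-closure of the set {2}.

{1, 2}

Begin with {2}.
2 →ε {1}; add 1.
ε-closure = {1, 2}.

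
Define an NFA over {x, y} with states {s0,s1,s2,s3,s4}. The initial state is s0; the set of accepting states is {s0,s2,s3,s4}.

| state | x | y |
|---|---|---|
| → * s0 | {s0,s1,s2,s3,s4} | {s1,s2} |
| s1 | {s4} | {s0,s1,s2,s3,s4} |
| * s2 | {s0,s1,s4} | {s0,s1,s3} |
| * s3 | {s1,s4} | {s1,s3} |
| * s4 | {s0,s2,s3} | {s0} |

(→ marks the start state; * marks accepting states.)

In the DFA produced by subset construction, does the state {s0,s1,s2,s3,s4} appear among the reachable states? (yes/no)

yes

Start state of the DFA: {s0}.
{s0} --x--> {s0,s1,s2,s3,s4}  [new]
{s0} --y--> {s1,s2}  [new]
{s0,s1,s2,s3,s4} --x--> {s0,s1,s2,s3,s4}  [seen]
{s0,s1,s2,s3,s4} --y--> {s0,s1,s2,s3,s4}  [seen]
{s1,s2} --x--> {s0,s1,s4}  [new]
{s1,s2} --y--> {s0,s1,s2,s3,s4}  [seen]
{s0,s1,s4} --x--> {s0,s1,s2,s3,s4}  [seen]
{s0,s1,s4} --y--> {s0,s1,s2,s3,s4}  [seen]
Reachable DFA states: {s0}, {s0,s1,s2,s3,s4}, {s1,s2}, {s0,s1,s4}.
{s0,s1,s2,s3,s4} is among them.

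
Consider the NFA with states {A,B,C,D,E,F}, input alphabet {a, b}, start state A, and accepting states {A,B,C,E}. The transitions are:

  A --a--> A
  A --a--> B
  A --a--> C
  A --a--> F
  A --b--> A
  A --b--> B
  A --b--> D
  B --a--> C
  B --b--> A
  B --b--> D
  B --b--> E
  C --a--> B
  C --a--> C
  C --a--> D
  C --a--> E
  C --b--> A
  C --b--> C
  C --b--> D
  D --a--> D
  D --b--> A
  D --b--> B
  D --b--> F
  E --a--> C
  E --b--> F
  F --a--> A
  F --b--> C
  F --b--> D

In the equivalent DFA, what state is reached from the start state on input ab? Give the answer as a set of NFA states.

{A,B,C,D,E}

Start: {A}.
δ(A,a) = {A,B,C,F}.
Union: {A,B,C,F}.
After a: {A,B,C,F}.
δ(A,b) = {A,B,D}; δ(B,b) = {A,D,E}; δ(C,b) = {A,C,D}; δ(F,b) = {C,D}.
Union: {A,B,C,D,E}.
After b: {A,B,C,D,E}.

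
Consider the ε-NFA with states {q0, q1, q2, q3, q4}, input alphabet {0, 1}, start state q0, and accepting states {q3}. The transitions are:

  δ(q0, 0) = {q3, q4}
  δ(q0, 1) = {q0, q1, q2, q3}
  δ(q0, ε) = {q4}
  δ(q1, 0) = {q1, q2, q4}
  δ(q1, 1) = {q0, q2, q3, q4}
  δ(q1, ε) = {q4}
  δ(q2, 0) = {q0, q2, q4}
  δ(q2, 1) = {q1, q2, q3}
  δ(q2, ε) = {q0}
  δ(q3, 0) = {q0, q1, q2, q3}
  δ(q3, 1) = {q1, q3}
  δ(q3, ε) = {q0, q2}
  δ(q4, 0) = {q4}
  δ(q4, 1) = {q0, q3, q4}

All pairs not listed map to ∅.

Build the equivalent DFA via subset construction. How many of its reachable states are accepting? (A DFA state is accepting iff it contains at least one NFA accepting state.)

Start state of the DFA: {q0, q4} (ε-closure of the NFA start).
{q0, q4} --0--> {q0, q2, q3, q4}  [new]
{q0, q4} --1--> {q0, q1, q2, q3, q4}  [new]
{q0, q2, q3, q4} --0--> {q0, q1, q2, q3, q4}  [seen]
{q0, q2, q3, q4} --1--> {q0, q1, q2, q3, q4}  [seen]
{q0, q1, q2, q3, q4} --0--> {q0, q1, q2, q3, q4}  [seen]
{q0, q1, q2, q3, q4} --1--> {q0, q1, q2, q3, q4}  [seen]
Reachable DFA states: {q0, q4}, {q0, q2, q3, q4}, {q0, q1, q2, q3, q4}.
Accepting DFA states (contain an NFA accepting state): {q0, q2, q3, q4}, {q0, q1, q2, q3, q4}.

2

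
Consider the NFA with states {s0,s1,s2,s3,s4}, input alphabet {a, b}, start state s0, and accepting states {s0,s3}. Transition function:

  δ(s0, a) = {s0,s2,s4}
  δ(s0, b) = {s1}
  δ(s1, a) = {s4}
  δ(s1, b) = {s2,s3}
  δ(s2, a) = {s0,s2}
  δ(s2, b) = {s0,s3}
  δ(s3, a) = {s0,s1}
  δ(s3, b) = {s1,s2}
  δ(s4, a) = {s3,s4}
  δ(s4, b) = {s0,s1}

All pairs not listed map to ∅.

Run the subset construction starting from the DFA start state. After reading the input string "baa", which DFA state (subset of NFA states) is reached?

Start: {s0}.
δ(s0,b) = {s1}.
Union: {s1}.
After b: {s1}.
δ(s1,a) = {s4}.
Union: {s4}.
After a: {s4}.
δ(s4,a) = {s3,s4}.
Union: {s3,s4}.
After a: {s3,s4}.

{s3,s4}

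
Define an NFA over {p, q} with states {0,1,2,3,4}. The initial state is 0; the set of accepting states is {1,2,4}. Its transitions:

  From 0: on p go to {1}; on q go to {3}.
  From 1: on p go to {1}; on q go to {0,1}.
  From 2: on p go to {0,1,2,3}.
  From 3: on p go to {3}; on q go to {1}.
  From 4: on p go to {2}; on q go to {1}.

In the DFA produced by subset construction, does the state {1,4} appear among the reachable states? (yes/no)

no

Start state of the DFA: {0}.
{0} --p--> {1}  [new]
{0} --q--> {3}  [new]
{1} --p--> {1}  [seen]
{1} --q--> {0,1}  [new]
{3} --p--> {3}  [seen]
{3} --q--> {1}  [seen]
{0,1} --p--> {1}  [seen]
{0,1} --q--> {0,1,3}  [new]
{0,1,3} --p--> {1,3}  [new]
{0,1,3} --q--> {0,1,3}  [seen]
{1,3} --p--> {1,3}  [seen]
{1,3} --q--> {0,1}  [seen]
Reachable DFA states: {0}, {1}, {3}, {0,1}, {0,1,3}, {1,3}.
{1,4} is not among them.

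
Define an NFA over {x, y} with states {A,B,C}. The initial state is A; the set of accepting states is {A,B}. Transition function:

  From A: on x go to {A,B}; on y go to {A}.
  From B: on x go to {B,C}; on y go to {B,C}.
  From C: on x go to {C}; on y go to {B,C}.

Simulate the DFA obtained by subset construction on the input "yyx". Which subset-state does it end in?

{A,B}

Start: {A}.
δ(A,y) = {A}.
Union: {A}.
After y: {A}.
δ(A,y) = {A}.
Union: {A}.
After y: {A}.
δ(A,x) = {A,B}.
Union: {A,B}.
After x: {A,B}.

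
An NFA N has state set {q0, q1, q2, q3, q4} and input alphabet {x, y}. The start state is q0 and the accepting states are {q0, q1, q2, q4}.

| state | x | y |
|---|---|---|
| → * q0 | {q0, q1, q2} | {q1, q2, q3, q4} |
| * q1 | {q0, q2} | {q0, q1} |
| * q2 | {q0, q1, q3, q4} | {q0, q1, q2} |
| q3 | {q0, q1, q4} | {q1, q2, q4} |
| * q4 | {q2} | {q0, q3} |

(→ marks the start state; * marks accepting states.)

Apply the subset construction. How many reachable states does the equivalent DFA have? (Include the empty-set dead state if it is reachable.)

4

Start state of the DFA: {q0}.
{q0} --x--> {q0, q1, q2}  [new]
{q0} --y--> {q1, q2, q3, q4}  [new]
{q0, q1, q2} --x--> {q0, q1, q2, q3, q4}  [new]
{q0, q1, q2} --y--> {q0, q1, q2, q3, q4}  [seen]
{q1, q2, q3, q4} --x--> {q0, q1, q2, q3, q4}  [seen]
{q1, q2, q3, q4} --y--> {q0, q1, q2, q3, q4}  [seen]
{q0, q1, q2, q3, q4} --x--> {q0, q1, q2, q3, q4}  [seen]
{q0, q1, q2, q3, q4} --y--> {q0, q1, q2, q3, q4}  [seen]
Reachable DFA states: {q0}, {q0, q1, q2}, {q1, q2, q3, q4}, {q0, q1, q2, q3, q4}.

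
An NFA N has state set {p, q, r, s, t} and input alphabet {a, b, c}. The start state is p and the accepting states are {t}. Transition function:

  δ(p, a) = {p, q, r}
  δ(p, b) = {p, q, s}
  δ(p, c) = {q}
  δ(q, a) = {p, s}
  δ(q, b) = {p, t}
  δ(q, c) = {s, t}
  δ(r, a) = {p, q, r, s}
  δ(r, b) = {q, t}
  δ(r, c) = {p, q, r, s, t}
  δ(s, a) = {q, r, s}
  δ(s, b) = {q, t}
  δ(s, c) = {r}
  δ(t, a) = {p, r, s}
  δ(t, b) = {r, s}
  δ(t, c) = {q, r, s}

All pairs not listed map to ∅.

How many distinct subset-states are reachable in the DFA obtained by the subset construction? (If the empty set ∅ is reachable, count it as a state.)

14

Start state of the DFA: {p}.
{p} --a--> {p, q, r}  [new]
{p} --b--> {p, q, s}  [new]
{p} --c--> {q}  [new]
{p, q, r} --a--> {p, q, r, s}  [new]
{p, q, r} --b--> {p, q, s, t}  [new]
{p, q, r} --c--> {p, q, r, s, t}  [new]
{p, q, s} --a--> {p, q, r, s}  [seen]
{p, q, s} --b--> {p, q, s, t}  [seen]
{p, q, s} --c--> {q, r, s, t}  [new]
{q} --a--> {p, s}  [new]
{q} --b--> {p, t}  [new]
{q} --c--> {s, t}  [new]
{p, q, r, s} --a--> {p, q, r, s}  [seen]
{p, q, r, s} --b--> {p, q, s, t}  [seen]
{p, q, r, s} --c--> {p, q, r, s, t}  [seen]
{p, q, s, t} --a--> {p, q, r, s}  [seen]
{p, q, s, t} --b--> {p, q, r, s, t}  [seen]
{p, q, s, t} --c--> {q, r, s, t}  [seen]
{p, q, r, s, t} --a--> {p, q, r, s}  [seen]
{p, q, r, s, t} --b--> {p, q, r, s, t}  [seen]
{p, q, r, s, t} --c--> {p, q, r, s, t}  [seen]
{q, r, s, t} --a--> {p, q, r, s}  [seen]
{q, r, s, t} --b--> {p, q, r, s, t}  [seen]
{q, r, s, t} --c--> {p, q, r, s, t}  [seen]
{p, s} --a--> {p, q, r, s}  [seen]
{p, s} --b--> {p, q, s, t}  [seen]
{p, s} --c--> {q, r}  [new]
{p, t} --a--> {p, q, r, s}  [seen]
{p, t} --b--> {p, q, r, s}  [seen]
{p, t} --c--> {q, r, s}  [new]
{s, t} --a--> {p, q, r, s}  [seen]
{s, t} --b--> {q, r, s, t}  [seen]
{s, t} --c--> {q, r, s}  [seen]
{q, r} --a--> {p, q, r, s}  [seen]
{q, r} --b--> {p, q, t}  [new]
{q, r} --c--> {p, q, r, s, t}  [seen]
{q, r, s} --a--> {p, q, r, s}  [seen]
{q, r, s} --b--> {p, q, t}  [seen]
{q, r, s} --c--> {p, q, r, s, t}  [seen]
{p, q, t} --a--> {p, q, r, s}  [seen]
{p, q, t} --b--> {p, q, r, s, t}  [seen]
{p, q, t} --c--> {q, r, s, t}  [seen]
Reachable DFA states: {p}, {p, q, r}, {p, q, s}, {q}, {p, q, r, s}, {p, q, s, t}, {p, q, r, s, t}, {q, r, s, t}, {p, s}, {p, t}, {s, t}, {q, r}, {q, r, s}, {p, q, t}.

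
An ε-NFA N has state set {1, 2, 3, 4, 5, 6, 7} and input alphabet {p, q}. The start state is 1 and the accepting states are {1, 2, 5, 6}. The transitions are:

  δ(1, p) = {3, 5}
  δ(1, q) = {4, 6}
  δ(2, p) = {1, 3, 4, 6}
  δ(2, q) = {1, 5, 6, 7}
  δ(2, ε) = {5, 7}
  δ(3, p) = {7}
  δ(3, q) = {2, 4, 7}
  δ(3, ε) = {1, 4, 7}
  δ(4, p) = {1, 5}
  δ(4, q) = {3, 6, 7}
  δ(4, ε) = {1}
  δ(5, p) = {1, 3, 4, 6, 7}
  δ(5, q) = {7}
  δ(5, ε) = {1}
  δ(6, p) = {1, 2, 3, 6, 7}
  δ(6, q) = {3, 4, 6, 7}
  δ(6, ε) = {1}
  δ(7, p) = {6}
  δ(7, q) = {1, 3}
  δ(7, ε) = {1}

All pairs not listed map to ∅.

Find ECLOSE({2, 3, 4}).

Begin with {2, 3, 4}.
2 →ε {5, 7}; add 5, 7.
7 →ε {1}; add 1.
ε-closure = {1, 2, 3, 4, 5, 7}.

{1, 2, 3, 4, 5, 7}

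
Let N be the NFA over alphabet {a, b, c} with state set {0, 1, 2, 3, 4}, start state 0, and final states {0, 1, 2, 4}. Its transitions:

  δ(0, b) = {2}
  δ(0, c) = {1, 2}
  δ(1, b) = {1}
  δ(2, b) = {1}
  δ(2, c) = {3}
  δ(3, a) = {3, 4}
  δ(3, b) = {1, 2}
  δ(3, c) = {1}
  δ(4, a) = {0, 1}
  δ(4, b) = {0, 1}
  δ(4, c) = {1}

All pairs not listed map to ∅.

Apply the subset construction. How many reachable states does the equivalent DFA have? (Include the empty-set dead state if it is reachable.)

11

Start state of the DFA: {0}.
{0} --a--> ∅  [new]
{0} --b--> {2}  [new]
{0} --c--> {1, 2}  [new]
∅ --a--> ∅  [seen]
∅ --b--> ∅  [seen]
∅ --c--> ∅  [seen]
{2} --a--> ∅  [seen]
{2} --b--> {1}  [new]
{2} --c--> {3}  [new]
{1, 2} --a--> ∅  [seen]
{1, 2} --b--> {1}  [seen]
{1, 2} --c--> {3}  [seen]
{1} --a--> ∅  [seen]
{1} --b--> {1}  [seen]
{1} --c--> ∅  [seen]
{3} --a--> {3, 4}  [new]
{3} --b--> {1, 2}  [seen]
{3} --c--> {1}  [seen]
{3, 4} --a--> {0, 1, 3, 4}  [new]
{3, 4} --b--> {0, 1, 2}  [new]
{3, 4} --c--> {1}  [seen]
{0, 1, 3, 4} --a--> {0, 1, 3, 4}  [seen]
{0, 1, 3, 4} --b--> {0, 1, 2}  [seen]
{0, 1, 3, 4} --c--> {1, 2}  [seen]
{0, 1, 2} --a--> ∅  [seen]
{0, 1, 2} --b--> {1, 2}  [seen]
{0, 1, 2} --c--> {1, 2, 3}  [new]
{1, 2, 3} --a--> {3, 4}  [seen]
{1, 2, 3} --b--> {1, 2}  [seen]
{1, 2, 3} --c--> {1, 3}  [new]
{1, 3} --a--> {3, 4}  [seen]
{1, 3} --b--> {1, 2}  [seen]
{1, 3} --c--> {1}  [seen]
Reachable DFA states: {0}, ∅, {2}, {1, 2}, {1}, {3}, {3, 4}, {0, 1, 3, 4}, {0, 1, 2}, {1, 2, 3}, {1, 3}.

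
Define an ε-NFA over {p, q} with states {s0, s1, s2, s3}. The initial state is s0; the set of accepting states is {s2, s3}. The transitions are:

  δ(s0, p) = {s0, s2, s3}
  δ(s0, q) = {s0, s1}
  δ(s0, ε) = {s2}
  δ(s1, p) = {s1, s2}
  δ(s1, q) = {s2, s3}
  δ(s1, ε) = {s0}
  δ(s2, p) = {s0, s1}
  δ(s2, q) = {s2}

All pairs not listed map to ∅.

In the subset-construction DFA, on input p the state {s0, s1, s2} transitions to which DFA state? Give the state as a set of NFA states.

{s0, s1, s2, s3}

δ(s0,p) = {s0, s2, s3}; δ(s1,p) = {s1, s2}; δ(s2,p) = {s0, s1}.
Union: {s0, s1, s2, s3}.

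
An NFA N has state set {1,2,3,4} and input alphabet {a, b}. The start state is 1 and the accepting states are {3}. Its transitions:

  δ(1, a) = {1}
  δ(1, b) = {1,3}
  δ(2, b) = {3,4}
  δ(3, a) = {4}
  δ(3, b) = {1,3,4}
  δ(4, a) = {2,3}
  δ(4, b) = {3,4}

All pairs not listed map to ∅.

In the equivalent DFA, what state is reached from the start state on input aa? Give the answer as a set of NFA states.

Start: {1}.
δ(1,a) = {1}.
Union: {1}.
After a: {1}.
δ(1,a) = {1}.
Union: {1}.
After a: {1}.

{1}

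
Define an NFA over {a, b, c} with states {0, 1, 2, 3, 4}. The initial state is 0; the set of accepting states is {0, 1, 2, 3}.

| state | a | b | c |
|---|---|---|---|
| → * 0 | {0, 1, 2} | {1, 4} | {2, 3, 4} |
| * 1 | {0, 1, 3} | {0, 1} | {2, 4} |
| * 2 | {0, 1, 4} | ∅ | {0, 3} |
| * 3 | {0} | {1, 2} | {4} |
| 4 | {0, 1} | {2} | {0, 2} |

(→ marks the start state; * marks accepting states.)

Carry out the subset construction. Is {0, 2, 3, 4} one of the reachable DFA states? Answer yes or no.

yes

Start state of the DFA: {0}.
{0} --a--> {0, 1, 2}  [new]
{0} --b--> {1, 4}  [new]
{0} --c--> {2, 3, 4}  [new]
{0, 1, 2} --a--> {0, 1, 2, 3, 4}  [new]
{0, 1, 2} --b--> {0, 1, 4}  [new]
{0, 1, 2} --c--> {0, 2, 3, 4}  [new]
{1, 4} --a--> {0, 1, 3}  [new]
{1, 4} --b--> {0, 1, 2}  [seen]
{1, 4} --c--> {0, 2, 4}  [new]
{2, 3, 4} --a--> {0, 1, 4}  [seen]
{2, 3, 4} --b--> {1, 2}  [new]
{2, 3, 4} --c--> {0, 2, 3, 4}  [seen]
{0, 1, 2, 3, 4} --a--> {0, 1, 2, 3, 4}  [seen]
{0, 1, 2, 3, 4} --b--> {0, 1, 2, 4}  [new]
{0, 1, 2, 3, 4} --c--> {0, 2, 3, 4}  [seen]
{0, 1, 4} --a--> {0, 1, 2, 3}  [new]
{0, 1, 4} --b--> {0, 1, 2, 4}  [seen]
{0, 1, 4} --c--> {0, 2, 3, 4}  [seen]
{0, 2, 3, 4} --a--> {0, 1, 2, 4}  [seen]
{0, 2, 3, 4} --b--> {1, 2, 4}  [new]
{0, 2, 3, 4} --c--> {0, 2, 3, 4}  [seen]
{0, 1, 3} --a--> {0, 1, 2, 3}  [seen]
{0, 1, 3} --b--> {0, 1, 2, 4}  [seen]
{0, 1, 3} --c--> {2, 3, 4}  [seen]
{0, 2, 4} --a--> {0, 1, 2, 4}  [seen]
{0, 2, 4} --b--> {1, 2, 4}  [seen]
{0, 2, 4} --c--> {0, 2, 3, 4}  [seen]
{1, 2} --a--> {0, 1, 3, 4}  [new]
{1, 2} --b--> {0, 1}  [new]
{1, 2} --c--> {0, 2, 3, 4}  [seen]
{0, 1, 2, 4} --a--> {0, 1, 2, 3, 4}  [seen]
{0, 1, 2, 4} --b--> {0, 1, 2, 4}  [seen]
{0, 1, 2, 4} --c--> {0, 2, 3, 4}  [seen]
{0, 1, 2, 3} --a--> {0, 1, 2, 3, 4}  [seen]
{0, 1, 2, 3} --b--> {0, 1, 2, 4}  [seen]
{0, 1, 2, 3} --c--> {0, 2, 3, 4}  [seen]
{1, 2, 4} --a--> {0, 1, 3, 4}  [seen]
{1, 2, 4} --b--> {0, 1, 2}  [seen]
{1, 2, 4} --c--> {0, 2, 3, 4}  [seen]
{0, 1, 3, 4} --a--> {0, 1, 2, 3}  [seen]
{0, 1, 3, 4} --b--> {0, 1, 2, 4}  [seen]
{0, 1, 3, 4} --c--> {0, 2, 3, 4}  [seen]
{0, 1} --a--> {0, 1, 2, 3}  [seen]
{0, 1} --b--> {0, 1, 4}  [seen]
{0, 1} --c--> {2, 3, 4}  [seen]
Reachable DFA states: {0}, {0, 1, 2}, {1, 4}, {2, 3, 4}, {0, 1, 2, 3, 4}, {0, 1, 4}, {0, 2, 3, 4}, {0, 1, 3}, {0, 2, 4}, {1, 2}, {0, 1, 2, 4}, {0, 1, 2, 3}, {1, 2, 4}, {0, 1, 3, 4}, {0, 1}.
{0, 2, 3, 4} is among them.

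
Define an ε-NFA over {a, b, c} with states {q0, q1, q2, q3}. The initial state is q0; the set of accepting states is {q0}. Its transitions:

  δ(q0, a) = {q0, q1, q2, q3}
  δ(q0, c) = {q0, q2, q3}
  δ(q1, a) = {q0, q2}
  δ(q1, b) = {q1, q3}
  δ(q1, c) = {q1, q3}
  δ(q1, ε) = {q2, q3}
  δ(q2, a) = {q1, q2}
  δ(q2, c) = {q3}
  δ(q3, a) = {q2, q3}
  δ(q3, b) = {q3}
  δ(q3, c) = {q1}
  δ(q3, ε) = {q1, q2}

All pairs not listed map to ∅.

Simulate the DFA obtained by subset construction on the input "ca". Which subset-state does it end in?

Start: {q0}.
δ(q0,c) = {q0, q2, q3}.
Union: {q0, q2, q3}.
ε-closure gives {q0, q1, q2, q3}.
After c: {q0, q1, q2, q3}.
δ(q0,a) = {q0, q1, q2, q3}; δ(q1,a) = {q0, q2}; δ(q2,a) = {q1, q2}; δ(q3,a) = {q2, q3}.
Union: {q0, q1, q2, q3}.
After a: {q0, q1, q2, q3}.

{q0, q1, q2, q3}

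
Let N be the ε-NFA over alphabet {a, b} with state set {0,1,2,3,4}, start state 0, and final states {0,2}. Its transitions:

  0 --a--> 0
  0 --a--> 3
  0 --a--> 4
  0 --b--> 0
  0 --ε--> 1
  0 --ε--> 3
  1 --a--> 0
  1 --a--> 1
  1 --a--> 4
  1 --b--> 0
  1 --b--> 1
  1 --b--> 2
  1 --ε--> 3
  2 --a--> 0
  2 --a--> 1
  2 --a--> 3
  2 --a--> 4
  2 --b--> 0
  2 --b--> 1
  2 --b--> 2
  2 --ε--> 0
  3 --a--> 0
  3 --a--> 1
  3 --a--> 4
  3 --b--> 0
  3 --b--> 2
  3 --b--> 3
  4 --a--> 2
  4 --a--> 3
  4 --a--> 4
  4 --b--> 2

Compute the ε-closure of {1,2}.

Begin with {1,2}.
1 →ε {3}; add 3.
2 →ε {0}; add 0.
ε-closure = {0,1,2,3}.

{0,1,2,3}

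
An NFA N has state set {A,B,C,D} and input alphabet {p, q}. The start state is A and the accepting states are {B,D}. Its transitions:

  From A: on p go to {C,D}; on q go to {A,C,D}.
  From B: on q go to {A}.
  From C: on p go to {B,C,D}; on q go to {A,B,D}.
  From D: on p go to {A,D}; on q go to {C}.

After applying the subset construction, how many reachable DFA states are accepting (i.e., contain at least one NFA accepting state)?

Start state of the DFA: {A}.
{A} --p--> {C,D}  [new]
{A} --q--> {A,C,D}  [new]
{C,D} --p--> {A,B,C,D}  [new]
{C,D} --q--> {A,B,C,D}  [seen]
{A,C,D} --p--> {A,B,C,D}  [seen]
{A,C,D} --q--> {A,B,C,D}  [seen]
{A,B,C,D} --p--> {A,B,C,D}  [seen]
{A,B,C,D} --q--> {A,B,C,D}  [seen]
Reachable DFA states: {A}, {C,D}, {A,C,D}, {A,B,C,D}.
Accepting DFA states (contain an NFA accepting state): {C,D}, {A,C,D}, {A,B,C,D}.

3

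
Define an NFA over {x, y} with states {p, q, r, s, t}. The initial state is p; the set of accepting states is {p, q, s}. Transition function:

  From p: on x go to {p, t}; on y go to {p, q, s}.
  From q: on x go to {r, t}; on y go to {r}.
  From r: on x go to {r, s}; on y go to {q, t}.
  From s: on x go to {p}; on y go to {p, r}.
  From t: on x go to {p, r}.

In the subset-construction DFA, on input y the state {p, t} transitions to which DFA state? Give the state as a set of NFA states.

δ(p,y) = {p, q, s}; δ(t,y) = ∅.
Union: {p, q, s}.

{p, q, s}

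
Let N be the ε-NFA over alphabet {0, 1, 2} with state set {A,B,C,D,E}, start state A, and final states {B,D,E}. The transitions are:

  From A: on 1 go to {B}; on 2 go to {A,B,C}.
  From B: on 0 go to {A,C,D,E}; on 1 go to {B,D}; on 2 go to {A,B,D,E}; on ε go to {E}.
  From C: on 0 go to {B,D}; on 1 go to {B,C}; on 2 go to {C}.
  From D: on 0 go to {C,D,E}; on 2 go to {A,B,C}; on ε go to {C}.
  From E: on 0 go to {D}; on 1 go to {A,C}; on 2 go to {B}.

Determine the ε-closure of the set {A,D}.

{A,C,D}

Begin with {A,D}.
D →ε {C}; add C.
ε-closure = {A,C,D}.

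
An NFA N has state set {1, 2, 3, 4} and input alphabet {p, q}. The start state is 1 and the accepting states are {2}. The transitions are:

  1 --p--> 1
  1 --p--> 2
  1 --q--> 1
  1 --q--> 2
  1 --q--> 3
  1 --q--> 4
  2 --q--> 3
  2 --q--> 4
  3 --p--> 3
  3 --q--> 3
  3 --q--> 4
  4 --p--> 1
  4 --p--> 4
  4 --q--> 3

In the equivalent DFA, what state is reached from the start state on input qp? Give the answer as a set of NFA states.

Start: {1}.
δ(1,q) = {1, 2, 3, 4}.
Union: {1, 2, 3, 4}.
After q: {1, 2, 3, 4}.
δ(1,p) = {1, 2}; δ(2,p) = ∅; δ(3,p) = {3}; δ(4,p) = {1, 4}.
Union: {1, 2, 3, 4}.
After p: {1, 2, 3, 4}.

{1, 2, 3, 4}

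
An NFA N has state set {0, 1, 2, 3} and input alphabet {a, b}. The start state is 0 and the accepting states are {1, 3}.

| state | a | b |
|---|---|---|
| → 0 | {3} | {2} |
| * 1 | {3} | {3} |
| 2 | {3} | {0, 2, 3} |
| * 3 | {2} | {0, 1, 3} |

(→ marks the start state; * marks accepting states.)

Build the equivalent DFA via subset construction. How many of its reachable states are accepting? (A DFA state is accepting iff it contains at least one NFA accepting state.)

Start state of the DFA: {0}.
{0} --a--> {3}  [new]
{0} --b--> {2}  [new]
{3} --a--> {2}  [seen]
{3} --b--> {0, 1, 3}  [new]
{2} --a--> {3}  [seen]
{2} --b--> {0, 2, 3}  [new]
{0, 1, 3} --a--> {2, 3}  [new]
{0, 1, 3} --b--> {0, 1, 2, 3}  [new]
{0, 2, 3} --a--> {2, 3}  [seen]
{0, 2, 3} --b--> {0, 1, 2, 3}  [seen]
{2, 3} --a--> {2, 3}  [seen]
{2, 3} --b--> {0, 1, 2, 3}  [seen]
{0, 1, 2, 3} --a--> {2, 3}  [seen]
{0, 1, 2, 3} --b--> {0, 1, 2, 3}  [seen]
Reachable DFA states: {0}, {3}, {2}, {0, 1, 3}, {0, 2, 3}, {2, 3}, {0, 1, 2, 3}.
Accepting DFA states (contain an NFA accepting state): {3}, {0, 1, 3}, {0, 2, 3}, {2, 3}, {0, 1, 2, 3}.

5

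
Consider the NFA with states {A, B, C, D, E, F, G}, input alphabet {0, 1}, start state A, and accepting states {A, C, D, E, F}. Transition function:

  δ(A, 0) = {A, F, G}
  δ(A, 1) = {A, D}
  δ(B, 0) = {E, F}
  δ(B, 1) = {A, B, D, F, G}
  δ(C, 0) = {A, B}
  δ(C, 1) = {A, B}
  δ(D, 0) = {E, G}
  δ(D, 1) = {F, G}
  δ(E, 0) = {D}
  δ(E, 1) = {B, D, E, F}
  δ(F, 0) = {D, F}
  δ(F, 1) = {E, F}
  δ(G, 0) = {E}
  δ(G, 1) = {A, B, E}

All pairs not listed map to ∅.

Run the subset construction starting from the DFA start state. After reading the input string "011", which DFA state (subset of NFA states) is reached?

{A, B, D, E, F, G}

Start: {A}.
δ(A,0) = {A, F, G}.
Union: {A, F, G}.
After 0: {A, F, G}.
δ(A,1) = {A, D}; δ(F,1) = {E, F}; δ(G,1) = {A, B, E}.
Union: {A, B, D, E, F}.
After 1: {A, B, D, E, F}.
δ(A,1) = {A, D}; δ(B,1) = {A, B, D, F, G}; δ(D,1) = {F, G}; δ(E,1) = {B, D, E, F}; δ(F,1) = {E, F}.
Union: {A, B, D, E, F, G}.
After 1: {A, B, D, E, F, G}.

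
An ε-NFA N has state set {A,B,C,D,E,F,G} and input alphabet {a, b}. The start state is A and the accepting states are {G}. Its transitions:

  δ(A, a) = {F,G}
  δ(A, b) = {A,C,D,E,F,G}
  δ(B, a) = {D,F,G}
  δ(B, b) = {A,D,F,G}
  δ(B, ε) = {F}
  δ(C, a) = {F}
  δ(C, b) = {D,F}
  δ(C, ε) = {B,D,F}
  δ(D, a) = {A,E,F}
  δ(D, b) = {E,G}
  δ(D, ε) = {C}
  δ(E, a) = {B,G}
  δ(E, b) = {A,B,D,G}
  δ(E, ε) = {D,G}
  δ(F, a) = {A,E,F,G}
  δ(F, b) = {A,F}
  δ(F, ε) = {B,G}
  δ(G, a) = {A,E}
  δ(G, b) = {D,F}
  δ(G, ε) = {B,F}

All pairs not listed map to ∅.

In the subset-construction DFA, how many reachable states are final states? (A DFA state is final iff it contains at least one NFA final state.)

Start state of the DFA: {A} (ε-closure of the NFA start).
{A} --a--> {B,F,G}  [new]
{A} --b--> {A,B,C,D,E,F,G}  [new]
{B,F,G} --a--> {A,B,C,D,E,F,G}  [seen]
{B,F,G} --b--> {A,B,C,D,F,G}  [new]
{A,B,C,D,E,F,G} --a--> {A,B,C,D,E,F,G}  [seen]
{A,B,C,D,E,F,G} --b--> {A,B,C,D,E,F,G}  [seen]
{A,B,C,D,F,G} --a--> {A,B,C,D,E,F,G}  [seen]
{A,B,C,D,F,G} --b--> {A,B,C,D,E,F,G}  [seen]
Reachable DFA states: {A}, {B,F,G}, {A,B,C,D,E,F,G}, {A,B,C,D,F,G}.
Accepting DFA states (contain an NFA accepting state): {B,F,G}, {A,B,C,D,E,F,G}, {A,B,C,D,F,G}.

3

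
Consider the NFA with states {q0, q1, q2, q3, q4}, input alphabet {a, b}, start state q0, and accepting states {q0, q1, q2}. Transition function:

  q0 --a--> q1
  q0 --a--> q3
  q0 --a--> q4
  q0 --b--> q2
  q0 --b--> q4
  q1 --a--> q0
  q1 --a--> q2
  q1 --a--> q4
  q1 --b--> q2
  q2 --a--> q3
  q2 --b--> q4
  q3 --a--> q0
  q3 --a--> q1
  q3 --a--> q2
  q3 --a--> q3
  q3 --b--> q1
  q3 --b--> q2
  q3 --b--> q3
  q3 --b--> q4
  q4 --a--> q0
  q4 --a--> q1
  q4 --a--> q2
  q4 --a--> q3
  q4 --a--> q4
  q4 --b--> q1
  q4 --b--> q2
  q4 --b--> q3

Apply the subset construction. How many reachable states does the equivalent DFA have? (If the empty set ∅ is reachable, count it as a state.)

5

Start state of the DFA: {q0}.
{q0} --a--> {q1, q3, q4}  [new]
{q0} --b--> {q2, q4}  [new]
{q1, q3, q4} --a--> {q0, q1, q2, q3, q4}  [new]
{q1, q3, q4} --b--> {q1, q2, q3, q4}  [new]
{q2, q4} --a--> {q0, q1, q2, q3, q4}  [seen]
{q2, q4} --b--> {q1, q2, q3, q4}  [seen]
{q0, q1, q2, q3, q4} --a--> {q0, q1, q2, q3, q4}  [seen]
{q0, q1, q2, q3, q4} --b--> {q1, q2, q3, q4}  [seen]
{q1, q2, q3, q4} --a--> {q0, q1, q2, q3, q4}  [seen]
{q1, q2, q3, q4} --b--> {q1, q2, q3, q4}  [seen]
Reachable DFA states: {q0}, {q1, q3, q4}, {q2, q4}, {q0, q1, q2, q3, q4}, {q1, q2, q3, q4}.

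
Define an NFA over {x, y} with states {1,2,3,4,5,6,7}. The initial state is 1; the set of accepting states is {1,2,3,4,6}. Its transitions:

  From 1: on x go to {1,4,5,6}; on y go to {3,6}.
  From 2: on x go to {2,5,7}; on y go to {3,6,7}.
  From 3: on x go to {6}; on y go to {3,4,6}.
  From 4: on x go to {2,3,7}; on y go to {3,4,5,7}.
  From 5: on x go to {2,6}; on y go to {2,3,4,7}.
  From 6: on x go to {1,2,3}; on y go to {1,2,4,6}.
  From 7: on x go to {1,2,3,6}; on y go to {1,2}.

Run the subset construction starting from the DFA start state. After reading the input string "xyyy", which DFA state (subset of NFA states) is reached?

Start: {1}.
δ(1,x) = {1,4,5,6}.
Union: {1,4,5,6}.
After x: {1,4,5,6}.
δ(1,y) = {3,6}; δ(4,y) = {3,4,5,7}; δ(5,y) = {2,3,4,7}; δ(6,y) = {1,2,4,6}.
Union: {1,2,3,4,5,6,7}.
After y: {1,2,3,4,5,6,7}.
δ(1,y) = {3,6}; δ(2,y) = {3,6,7}; δ(3,y) = {3,4,6}; δ(4,y) = {3,4,5,7}; δ(5,y) = {2,3,4,7}; δ(6,y) = {1,2,4,6}; δ(7,y) = {1,2}.
Union: {1,2,3,4,5,6,7}.
After y: {1,2,3,4,5,6,7}.
δ(1,y) = {3,6}; δ(2,y) = {3,6,7}; δ(3,y) = {3,4,6}; δ(4,y) = {3,4,5,7}; δ(5,y) = {2,3,4,7}; δ(6,y) = {1,2,4,6}; δ(7,y) = {1,2}.
Union: {1,2,3,4,5,6,7}.
After y: {1,2,3,4,5,6,7}.

{1,2,3,4,5,6,7}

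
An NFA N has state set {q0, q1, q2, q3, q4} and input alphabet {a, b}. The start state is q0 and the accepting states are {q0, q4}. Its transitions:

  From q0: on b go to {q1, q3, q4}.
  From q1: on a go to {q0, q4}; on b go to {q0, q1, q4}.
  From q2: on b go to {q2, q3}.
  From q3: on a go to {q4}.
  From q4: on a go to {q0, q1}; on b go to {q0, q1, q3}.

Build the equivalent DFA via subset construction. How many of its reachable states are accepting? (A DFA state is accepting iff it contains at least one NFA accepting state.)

Start state of the DFA: {q0}.
{q0} --a--> ∅  [new]
{q0} --b--> {q1, q3, q4}  [new]
∅ --a--> ∅  [seen]
∅ --b--> ∅  [seen]
{q1, q3, q4} --a--> {q0, q1, q4}  [new]
{q1, q3, q4} --b--> {q0, q1, q3, q4}  [new]
{q0, q1, q4} --a--> {q0, q1, q4}  [seen]
{q0, q1, q4} --b--> {q0, q1, q3, q4}  [seen]
{q0, q1, q3, q4} --a--> {q0, q1, q4}  [seen]
{q0, q1, q3, q4} --b--> {q0, q1, q3, q4}  [seen]
Reachable DFA states: {q0}, ∅, {q1, q3, q4}, {q0, q1, q4}, {q0, q1, q3, q4}.
Accepting DFA states (contain an NFA accepting state): {q0}, {q1, q3, q4}, {q0, q1, q4}, {q0, q1, q3, q4}.

4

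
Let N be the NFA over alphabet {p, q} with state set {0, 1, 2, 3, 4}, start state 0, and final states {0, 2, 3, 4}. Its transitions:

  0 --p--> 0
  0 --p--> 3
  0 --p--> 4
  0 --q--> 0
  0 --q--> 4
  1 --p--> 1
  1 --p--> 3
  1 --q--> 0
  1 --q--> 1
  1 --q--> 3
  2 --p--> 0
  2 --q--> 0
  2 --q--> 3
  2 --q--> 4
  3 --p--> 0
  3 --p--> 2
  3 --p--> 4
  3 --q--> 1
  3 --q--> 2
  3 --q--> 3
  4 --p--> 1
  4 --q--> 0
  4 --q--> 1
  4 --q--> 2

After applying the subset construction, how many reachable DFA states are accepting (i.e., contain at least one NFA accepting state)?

Start state of the DFA: {0}.
{0} --p--> {0, 3, 4}  [new]
{0} --q--> {0, 4}  [new]
{0, 3, 4} --p--> {0, 1, 2, 3, 4}  [new]
{0, 3, 4} --q--> {0, 1, 2, 3, 4}  [seen]
{0, 4} --p--> {0, 1, 3, 4}  [new]
{0, 4} --q--> {0, 1, 2, 4}  [new]
{0, 1, 2, 3, 4} --p--> {0, 1, 2, 3, 4}  [seen]
{0, 1, 2, 3, 4} --q--> {0, 1, 2, 3, 4}  [seen]
{0, 1, 3, 4} --p--> {0, 1, 2, 3, 4}  [seen]
{0, 1, 3, 4} --q--> {0, 1, 2, 3, 4}  [seen]
{0, 1, 2, 4} --p--> {0, 1, 3, 4}  [seen]
{0, 1, 2, 4} --q--> {0, 1, 2, 3, 4}  [seen]
Reachable DFA states: {0}, {0, 3, 4}, {0, 4}, {0, 1, 2, 3, 4}, {0, 1, 3, 4}, {0, 1, 2, 4}.
Accepting DFA states (contain an NFA accepting state): {0}, {0, 3, 4}, {0, 4}, {0, 1, 2, 3, 4}, {0, 1, 3, 4}, {0, 1, 2, 4}.

6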